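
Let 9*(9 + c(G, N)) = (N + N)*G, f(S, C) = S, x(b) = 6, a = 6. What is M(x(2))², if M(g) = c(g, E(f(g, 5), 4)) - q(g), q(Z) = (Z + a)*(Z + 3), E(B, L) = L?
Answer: 112225/9 ≈ 12469.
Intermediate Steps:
q(Z) = (3 + Z)*(6 + Z) (q(Z) = (Z + 6)*(Z + 3) = (6 + Z)*(3 + Z) = (3 + Z)*(6 + Z))
c(G, N) = -9 + 2*G*N/9 (c(G, N) = -9 + ((N + N)*G)/9 = -9 + ((2*N)*G)/9 = -9 + (2*G*N)/9 = -9 + 2*G*N/9)
M(g) = -27 - g² - 73*g/9 (M(g) = (-9 + (2/9)*g*4) - (18 + g² + 9*g) = (-9 + 8*g/9) + (-18 - g² - 9*g) = -27 - g² - 73*g/9)
M(x(2))² = (-27 - 1*6² - 73/9*6)² = (-27 - 1*36 - 146/3)² = (-27 - 36 - 146/3)² = (-335/3)² = 112225/9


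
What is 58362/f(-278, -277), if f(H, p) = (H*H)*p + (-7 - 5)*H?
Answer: -213/78118 ≈ -0.0027266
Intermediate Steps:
f(H, p) = -12*H + p*H² (f(H, p) = H²*p - 12*H = p*H² - 12*H = -12*H + p*H²)
58362/f(-278, -277) = 58362/((-278*(-12 - 278*(-277)))) = 58362/((-278*(-12 + 77006))) = 58362/((-278*76994)) = 58362/(-21404332) = 58362*(-1/21404332) = -213/78118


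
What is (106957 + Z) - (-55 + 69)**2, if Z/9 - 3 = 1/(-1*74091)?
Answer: 2637343233/24697 ≈ 1.0679e+5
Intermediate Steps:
Z = 666816/24697 (Z = 27 + 9/((-1*74091)) = 27 + 9/(-74091) = 27 + 9*(-1/74091) = 27 - 3/24697 = 666816/24697 ≈ 27.000)
(106957 + Z) - (-55 + 69)**2 = (106957 + 666816/24697) - (-55 + 69)**2 = 2642183845/24697 - 1*14**2 = 2642183845/24697 - 1*196 = 2642183845/24697 - 196 = 2637343233/24697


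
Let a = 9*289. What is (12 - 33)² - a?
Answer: -2160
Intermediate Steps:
a = 2601
(12 - 33)² - a = (12 - 33)² - 1*2601 = (-21)² - 2601 = 441 - 2601 = -2160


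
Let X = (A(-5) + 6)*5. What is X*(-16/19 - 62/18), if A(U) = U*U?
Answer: -113615/171 ≈ -664.42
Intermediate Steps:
A(U) = U²
X = 155 (X = ((-5)² + 6)*5 = (25 + 6)*5 = 31*5 = 155)
X*(-16/19 - 62/18) = 155*(-16/19 - 62/18) = 155*(-16*1/19 - 62*1/18) = 155*(-16/19 - 31/9) = 155*(-733/171) = -113615/171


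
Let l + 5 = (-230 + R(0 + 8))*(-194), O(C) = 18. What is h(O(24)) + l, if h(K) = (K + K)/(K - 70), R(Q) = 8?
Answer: 559810/13 ≈ 43062.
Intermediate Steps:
h(K) = 2*K/(-70 + K) (h(K) = (2*K)/(-70 + K) = 2*K/(-70 + K))
l = 43063 (l = -5 + (-230 + 8)*(-194) = -5 - 222*(-194) = -5 + 43068 = 43063)
h(O(24)) + l = 2*18/(-70 + 18) + 43063 = 2*18/(-52) + 43063 = 2*18*(-1/52) + 43063 = -9/13 + 43063 = 559810/13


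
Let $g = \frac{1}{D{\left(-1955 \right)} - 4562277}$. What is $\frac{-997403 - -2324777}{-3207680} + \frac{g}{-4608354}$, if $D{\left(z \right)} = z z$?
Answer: $- \frac{283008022206812257}{683906097808899840} \approx -0.41381$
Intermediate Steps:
$D{\left(z \right)} = z^{2}$
$g = - \frac{1}{740252}$ ($g = \frac{1}{\left(-1955\right)^{2} - 4562277} = \frac{1}{3822025 - 4562277} = \frac{1}{-740252} = - \frac{1}{740252} \approx -1.3509 \cdot 10^{-6}$)
$\frac{-997403 - -2324777}{-3207680} + \frac{g}{-4608354} = \frac{-997403 - -2324777}{-3207680} - \frac{1}{740252 \left(-4608354\right)} = \left(-997403 + 2324777\right) \left(- \frac{1}{3207680}\right) - - \frac{1}{3411343265208} = 1327374 \left(- \frac{1}{3207680}\right) + \frac{1}{3411343265208} = - \frac{663687}{1603840} + \frac{1}{3411343265208} = - \frac{283008022206812257}{683906097808899840}$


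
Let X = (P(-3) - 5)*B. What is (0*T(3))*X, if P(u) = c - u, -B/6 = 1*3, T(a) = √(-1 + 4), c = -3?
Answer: 0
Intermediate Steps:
T(a) = √3
B = -18 (B = -6*3 = -18)
P(u) = -3 - u
X = 90 (X = ((-3 - 1*(-3)) - 5)*(-18) = ((-3 + 3) - 5)*(-18) = (0 - 5)*(-18) = -5*(-18) = 90)
(0*T(3))*X = (0*√3)*90 = 0*90 = 0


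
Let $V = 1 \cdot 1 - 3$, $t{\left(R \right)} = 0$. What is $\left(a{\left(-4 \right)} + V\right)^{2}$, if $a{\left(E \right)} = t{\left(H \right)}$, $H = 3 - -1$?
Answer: $4$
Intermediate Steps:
$H = 4$ ($H = 3 + 1 = 4$)
$V = -2$ ($V = 1 - 3 = -2$)
$a{\left(E \right)} = 0$
$\left(a{\left(-4 \right)} + V\right)^{2} = \left(0 - 2\right)^{2} = \left(-2\right)^{2} = 4$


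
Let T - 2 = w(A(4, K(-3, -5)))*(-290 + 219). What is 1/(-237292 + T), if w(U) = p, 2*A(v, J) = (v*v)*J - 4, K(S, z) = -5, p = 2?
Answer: -1/237432 ≈ -4.2117e-6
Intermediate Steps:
A(v, J) = -2 + J*v**2/2 (A(v, J) = ((v*v)*J - 4)/2 = (v**2*J - 4)/2 = (J*v**2 - 4)/2 = (-4 + J*v**2)/2 = -2 + J*v**2/2)
w(U) = 2
T = -140 (T = 2 + 2*(-290 + 219) = 2 + 2*(-71) = 2 - 142 = -140)
1/(-237292 + T) = 1/(-237292 - 140) = 1/(-237432) = -1/237432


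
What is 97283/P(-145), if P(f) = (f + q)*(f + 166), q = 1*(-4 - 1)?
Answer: -97283/3150 ≈ -30.883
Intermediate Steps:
q = -5 (q = 1*(-5) = -5)
P(f) = (-5 + f)*(166 + f) (P(f) = (f - 5)*(f + 166) = (-5 + f)*(166 + f))
97283/P(-145) = 97283/(-830 + (-145)**2 + 161*(-145)) = 97283/(-830 + 21025 - 23345) = 97283/(-3150) = 97283*(-1/3150) = -97283/3150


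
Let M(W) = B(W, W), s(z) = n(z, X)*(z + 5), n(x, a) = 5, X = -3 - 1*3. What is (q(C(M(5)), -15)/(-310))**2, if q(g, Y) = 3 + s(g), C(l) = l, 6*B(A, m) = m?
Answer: 37249/3459600 ≈ 0.010767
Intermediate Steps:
X = -6 (X = -3 - 3 = -6)
B(A, m) = m/6
s(z) = 25 + 5*z (s(z) = 5*(z + 5) = 5*(5 + z) = 25 + 5*z)
M(W) = W/6
q(g, Y) = 28 + 5*g (q(g, Y) = 3 + (25 + 5*g) = 28 + 5*g)
(q(C(M(5)), -15)/(-310))**2 = ((28 + 5*((1/6)*5))/(-310))**2 = ((28 + 5*(5/6))*(-1/310))**2 = ((28 + 25/6)*(-1/310))**2 = ((193/6)*(-1/310))**2 = (-193/1860)**2 = 37249/3459600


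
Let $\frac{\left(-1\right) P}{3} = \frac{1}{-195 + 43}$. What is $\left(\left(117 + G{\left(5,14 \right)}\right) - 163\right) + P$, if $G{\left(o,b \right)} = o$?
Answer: $- \frac{6229}{152} \approx -40.98$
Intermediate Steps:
$P = \frac{3}{152}$ ($P = - \frac{3}{-195 + 43} = - \frac{3}{-152} = \left(-3\right) \left(- \frac{1}{152}\right) = \frac{3}{152} \approx 0.019737$)
$\left(\left(117 + G{\left(5,14 \right)}\right) - 163\right) + P = \left(\left(117 + 5\right) - 163\right) + \frac{3}{152} = \left(122 - 163\right) + \frac{3}{152} = -41 + \frac{3}{152} = - \frac{6229}{152}$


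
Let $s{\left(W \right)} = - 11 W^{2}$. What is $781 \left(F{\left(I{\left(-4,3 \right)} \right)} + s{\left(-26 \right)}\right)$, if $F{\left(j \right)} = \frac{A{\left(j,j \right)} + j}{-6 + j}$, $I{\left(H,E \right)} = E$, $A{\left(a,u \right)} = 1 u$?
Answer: $-5809078$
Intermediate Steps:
$A{\left(a,u \right)} = u$
$F{\left(j \right)} = \frac{2 j}{-6 + j}$ ($F{\left(j \right)} = \frac{j + j}{-6 + j} = \frac{2 j}{-6 + j}$)
$781 \left(F{\left(I{\left(-4,3 \right)} \right)} + s{\left(-26 \right)}\right) = 781 \left(2 \cdot 3 \frac{1}{-6 + 3} - 11 \left(-26\right)^{2}\right) = 781 \left(2 \cdot 3 \frac{1}{-3} - 7436\right) = 781 \left(2 \cdot 3 \left(- \frac{1}{3}\right) - 7436\right) = 781 \left(-2 - 7436\right) = 781 \left(-7438\right) = -5809078$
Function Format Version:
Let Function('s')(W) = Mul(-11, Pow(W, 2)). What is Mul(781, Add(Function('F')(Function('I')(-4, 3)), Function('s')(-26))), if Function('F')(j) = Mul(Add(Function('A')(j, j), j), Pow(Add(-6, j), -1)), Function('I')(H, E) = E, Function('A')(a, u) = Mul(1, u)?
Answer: -5809078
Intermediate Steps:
Function('A')(a, u) = u
Function('F')(j) = Mul(2, j, Pow(Add(-6, j), -1)) (Function('F')(j) = Mul(Add(j, j), Pow(Add(-6, j), -1)) = Mul(Mul(2, j), Pow(Add(-6, j), -1)) = Mul(2, j, Pow(Add(-6, j), -1)))
Mul(781, Add(Function('F')(Function('I')(-4, 3)), Function('s')(-26))) = Mul(781, Add(Mul(2, 3, Pow(Add(-6, 3), -1)), Mul(-11, Pow(-26, 2)))) = Mul(781, Add(Mul(2, 3, Pow(-3, -1)), Mul(-11, 676))) = Mul(781, Add(Mul(2, 3, Rational(-1, 3)), -7436)) = Mul(781, Add(-2, -7436)) = Mul(781, -7438) = -5809078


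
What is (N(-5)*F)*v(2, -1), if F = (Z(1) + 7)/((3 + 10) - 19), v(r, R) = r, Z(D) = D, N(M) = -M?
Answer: -40/3 ≈ -13.333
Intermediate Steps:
F = -4/3 (F = (1 + 7)/((3 + 10) - 19) = 8/(13 - 19) = 8/(-6) = 8*(-1/6) = -4/3 ≈ -1.3333)
(N(-5)*F)*v(2, -1) = (-1*(-5)*(-4/3))*2 = (5*(-4/3))*2 = -20/3*2 = -40/3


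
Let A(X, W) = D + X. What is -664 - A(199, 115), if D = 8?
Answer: -871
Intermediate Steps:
A(X, W) = 8 + X
-664 - A(199, 115) = -664 - (8 + 199) = -664 - 1*207 = -664 - 207 = -871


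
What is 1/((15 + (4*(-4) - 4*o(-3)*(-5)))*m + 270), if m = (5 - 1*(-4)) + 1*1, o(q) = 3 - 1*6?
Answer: -1/340 ≈ -0.0029412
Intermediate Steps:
o(q) = -3 (o(q) = 3 - 6 = -3)
m = 10 (m = (5 + 4) + 1 = 9 + 1 = 10)
1/((15 + (4*(-4) - 4*o(-3)*(-5)))*m + 270) = 1/((15 + (4*(-4) - 4*(-3)*(-5)))*10 + 270) = 1/((15 + (-16 + 12*(-5)))*10 + 270) = 1/((15 + (-16 - 60))*10 + 270) = 1/((15 - 76)*10 + 270) = 1/(-61*10 + 270) = 1/(-610 + 270) = 1/(-340) = -1/340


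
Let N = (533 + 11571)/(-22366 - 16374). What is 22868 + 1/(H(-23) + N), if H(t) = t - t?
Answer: 69188883/3026 ≈ 22865.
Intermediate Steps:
N = -3026/9685 (N = 12104/(-38740) = 12104*(-1/38740) = -3026/9685 ≈ -0.31244)
H(t) = 0
22868 + 1/(H(-23) + N) = 22868 + 1/(0 - 3026/9685) = 22868 + 1/(-3026/9685) = 22868 - 9685/3026 = 69188883/3026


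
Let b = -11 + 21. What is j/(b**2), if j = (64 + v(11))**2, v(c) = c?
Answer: 225/4 ≈ 56.250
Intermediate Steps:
b = 10
j = 5625 (j = (64 + 11)**2 = 75**2 = 5625)
j/(b**2) = 5625/(10**2) = 5625/100 = 5625*(1/100) = 225/4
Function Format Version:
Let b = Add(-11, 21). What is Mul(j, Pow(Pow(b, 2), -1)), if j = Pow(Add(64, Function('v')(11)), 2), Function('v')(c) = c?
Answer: Rational(225, 4) ≈ 56.250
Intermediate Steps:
b = 10
j = 5625 (j = Pow(Add(64, 11), 2) = Pow(75, 2) = 5625)
Mul(j, Pow(Pow(b, 2), -1)) = Mul(5625, Pow(Pow(10, 2), -1)) = Mul(5625, Pow(100, -1)) = Mul(5625, Rational(1, 100)) = Rational(225, 4)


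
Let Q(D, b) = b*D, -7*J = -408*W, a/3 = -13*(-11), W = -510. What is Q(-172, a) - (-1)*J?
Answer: -724596/7 ≈ -1.0351e+5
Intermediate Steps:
a = 429 (a = 3*(-13*(-11)) = 3*143 = 429)
J = -208080/7 (J = -(-408)*(-510)/7 = -⅐*208080 = -208080/7 ≈ -29726.)
Q(D, b) = D*b
Q(-172, a) - (-1)*J = -172*429 - (-1)*(-208080)/7 = -73788 - 1*208080/7 = -73788 - 208080/7 = -724596/7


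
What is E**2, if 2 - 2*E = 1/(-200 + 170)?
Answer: 3721/3600 ≈ 1.0336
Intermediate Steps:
E = 61/60 (E = 1 - 1/(2*(-200 + 170)) = 1 - 1/2/(-30) = 1 - 1/2*(-1/30) = 1 + 1/60 = 61/60 ≈ 1.0167)
E**2 = (61/60)**2 = 3721/3600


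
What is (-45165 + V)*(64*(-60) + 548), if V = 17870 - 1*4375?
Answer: 104257640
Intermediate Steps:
V = 13495 (V = 17870 - 4375 = 13495)
(-45165 + V)*(64*(-60) + 548) = (-45165 + 13495)*(64*(-60) + 548) = -31670*(-3840 + 548) = -31670*(-3292) = 104257640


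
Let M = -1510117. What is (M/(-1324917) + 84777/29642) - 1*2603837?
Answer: -102260827399955995/39273189714 ≈ -2.6038e+6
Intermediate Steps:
(M/(-1324917) + 84777/29642) - 1*2603837 = (-1510117/(-1324917) + 84777/29642) - 1*2603837 = (-1510117*(-1/1324917) + 84777*(1/29642)) - 2603837 = (1510117/1324917 + 84777/29642) - 2603837 = 157085376623/39273189714 - 2603837 = -102260827399955995/39273189714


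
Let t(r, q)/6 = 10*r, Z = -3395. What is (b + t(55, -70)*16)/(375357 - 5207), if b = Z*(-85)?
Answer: 13655/14806 ≈ 0.92226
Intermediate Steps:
t(r, q) = 60*r (t(r, q) = 6*(10*r) = 60*r)
b = 288575 (b = -3395*(-85) = 288575)
(b + t(55, -70)*16)/(375357 - 5207) = (288575 + (60*55)*16)/(375357 - 5207) = (288575 + 3300*16)/370150 = (288575 + 52800)*(1/370150) = 341375*(1/370150) = 13655/14806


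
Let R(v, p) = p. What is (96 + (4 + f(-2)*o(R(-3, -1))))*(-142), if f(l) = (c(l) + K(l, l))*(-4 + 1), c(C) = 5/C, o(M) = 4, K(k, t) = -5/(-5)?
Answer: -16756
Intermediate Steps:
K(k, t) = 1 (K(k, t) = -5*(-⅕) = 1)
f(l) = -3 - 15/l (f(l) = (5/l + 1)*(-4 + 1) = (1 + 5/l)*(-3) = -3 - 15/l)
(96 + (4 + f(-2)*o(R(-3, -1))))*(-142) = (96 + (4 + (-3 - 15/(-2))*4))*(-142) = (96 + (4 + (-3 - 15*(-½))*4))*(-142) = (96 + (4 + (-3 + 15/2)*4))*(-142) = (96 + (4 + (9/2)*4))*(-142) = (96 + (4 + 18))*(-142) = (96 + 22)*(-142) = 118*(-142) = -16756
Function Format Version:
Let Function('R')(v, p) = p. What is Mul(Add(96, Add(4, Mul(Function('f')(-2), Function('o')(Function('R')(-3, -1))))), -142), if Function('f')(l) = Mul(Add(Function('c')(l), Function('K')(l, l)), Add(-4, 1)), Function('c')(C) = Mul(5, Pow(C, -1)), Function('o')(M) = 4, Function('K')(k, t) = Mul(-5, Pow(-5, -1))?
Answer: -16756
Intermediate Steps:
Function('K')(k, t) = 1 (Function('K')(k, t) = Mul(-5, Rational(-1, 5)) = 1)
Function('f')(l) = Add(-3, Mul(-15, Pow(l, -1))) (Function('f')(l) = Mul(Add(Mul(5, Pow(l, -1)), 1), Add(-4, 1)) = Mul(Add(1, Mul(5, Pow(l, -1))), -3) = Add(-3, Mul(-15, Pow(l, -1))))
Mul(Add(96, Add(4, Mul(Function('f')(-2), Function('o')(Function('R')(-3, -1))))), -142) = Mul(Add(96, Add(4, Mul(Add(-3, Mul(-15, Pow(-2, -1))), 4))), -142) = Mul(Add(96, Add(4, Mul(Add(-3, Mul(-15, Rational(-1, 2))), 4))), -142) = Mul(Add(96, Add(4, Mul(Add(-3, Rational(15, 2)), 4))), -142) = Mul(Add(96, Add(4, Mul(Rational(9, 2), 4))), -142) = Mul(Add(96, Add(4, 18)), -142) = Mul(Add(96, 22), -142) = Mul(118, -142) = -16756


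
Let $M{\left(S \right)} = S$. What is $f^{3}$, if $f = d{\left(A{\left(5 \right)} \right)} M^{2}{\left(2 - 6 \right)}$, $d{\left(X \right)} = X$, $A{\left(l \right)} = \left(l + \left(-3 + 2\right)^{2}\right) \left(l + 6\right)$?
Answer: $1177583616$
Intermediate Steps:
$A{\left(l \right)} = \left(1 + l\right) \left(6 + l\right)$ ($A{\left(l \right)} = \left(l + \left(-1\right)^{2}\right) \left(6 + l\right) = \left(l + 1\right) \left(6 + l\right) = \left(1 + l\right) \left(6 + l\right)$)
$f = 1056$ ($f = \left(6 + 5^{2} + 7 \cdot 5\right) \left(2 - 6\right)^{2} = \left(6 + 25 + 35\right) \left(2 - 6\right)^{2} = 66 \left(-4\right)^{2} = 66 \cdot 16 = 1056$)
$f^{3} = 1056^{3} = 1177583616$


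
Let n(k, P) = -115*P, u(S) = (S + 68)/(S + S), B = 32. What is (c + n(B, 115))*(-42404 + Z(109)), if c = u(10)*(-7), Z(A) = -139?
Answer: 5637925989/10 ≈ 5.6379e+8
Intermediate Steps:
u(S) = (68 + S)/(2*S) (u(S) = (68 + S)/((2*S)) = (68 + S)*(1/(2*S)) = (68 + S)/(2*S))
c = -273/10 (c = ((½)*(68 + 10)/10)*(-7) = ((½)*(⅒)*78)*(-7) = (39/10)*(-7) = -273/10 ≈ -27.300)
(c + n(B, 115))*(-42404 + Z(109)) = (-273/10 - 115*115)*(-42404 - 139) = (-273/10 - 13225)*(-42543) = -132523/10*(-42543) = 5637925989/10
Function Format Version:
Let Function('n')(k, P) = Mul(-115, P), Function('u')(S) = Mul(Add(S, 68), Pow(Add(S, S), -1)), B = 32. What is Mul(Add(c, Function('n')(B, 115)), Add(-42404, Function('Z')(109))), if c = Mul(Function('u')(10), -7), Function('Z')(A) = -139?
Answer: Rational(5637925989, 10) ≈ 5.6379e+8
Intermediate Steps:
Function('u')(S) = Mul(Rational(1, 2), Pow(S, -1), Add(68, S)) (Function('u')(S) = Mul(Add(68, S), Pow(Mul(2, S), -1)) = Mul(Add(68, S), Mul(Rational(1, 2), Pow(S, -1))) = Mul(Rational(1, 2), Pow(S, -1), Add(68, S)))
c = Rational(-273, 10) (c = Mul(Mul(Rational(1, 2), Pow(10, -1), Add(68, 10)), -7) = Mul(Mul(Rational(1, 2), Rational(1, 10), 78), -7) = Mul(Rational(39, 10), -7) = Rational(-273, 10) ≈ -27.300)
Mul(Add(c, Function('n')(B, 115)), Add(-42404, Function('Z')(109))) = Mul(Add(Rational(-273, 10), Mul(-115, 115)), Add(-42404, -139)) = Mul(Add(Rational(-273, 10), -13225), -42543) = Mul(Rational(-132523, 10), -42543) = Rational(5637925989, 10)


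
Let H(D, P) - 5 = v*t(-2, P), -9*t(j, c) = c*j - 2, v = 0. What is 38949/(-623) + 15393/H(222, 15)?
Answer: 9395094/3115 ≈ 3016.1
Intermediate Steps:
t(j, c) = 2/9 - c*j/9 (t(j, c) = -(c*j - 2)/9 = -(-2 + c*j)/9 = 2/9 - c*j/9)
H(D, P) = 5 (H(D, P) = 5 + 0*(2/9 - ⅑*P*(-2)) = 5 + 0*(2/9 + 2*P/9) = 5 + 0 = 5)
38949/(-623) + 15393/H(222, 15) = 38949/(-623) + 15393/5 = 38949*(-1/623) + 15393*(⅕) = -38949/623 + 15393/5 = 9395094/3115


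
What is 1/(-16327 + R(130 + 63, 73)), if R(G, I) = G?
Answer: -1/16134 ≈ -6.1981e-5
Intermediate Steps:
1/(-16327 + R(130 + 63, 73)) = 1/(-16327 + (130 + 63)) = 1/(-16327 + 193) = 1/(-16134) = -1/16134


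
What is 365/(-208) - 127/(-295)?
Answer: -81259/61360 ≈ -1.3243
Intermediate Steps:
365/(-208) - 127/(-295) = 365*(-1/208) - 127*(-1/295) = -365/208 + 127/295 = -81259/61360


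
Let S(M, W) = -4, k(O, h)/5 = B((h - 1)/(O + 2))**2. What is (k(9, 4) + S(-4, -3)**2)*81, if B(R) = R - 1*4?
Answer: 837621/121 ≈ 6922.5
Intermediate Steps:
B(R) = -4 + R (B(R) = R - 4 = -4 + R)
k(O, h) = 5*(-4 + (-1 + h)/(2 + O))**2 (k(O, h) = 5*(-4 + (h - 1)/(O + 2))**2 = 5*(-4 + (-1 + h)/(2 + O))**2)
(k(9, 4) + S(-4, -3)**2)*81 = (5*(9 - 1*4 + 4*9)**2/(2 + 9)**2 + (-4)**2)*81 = (5*(9 - 4 + 36)**2/11**2 + 16)*81 = (5*(1/121)*41**2 + 16)*81 = (5*(1/121)*1681 + 16)*81 = (8405/121 + 16)*81 = (10341/121)*81 = 837621/121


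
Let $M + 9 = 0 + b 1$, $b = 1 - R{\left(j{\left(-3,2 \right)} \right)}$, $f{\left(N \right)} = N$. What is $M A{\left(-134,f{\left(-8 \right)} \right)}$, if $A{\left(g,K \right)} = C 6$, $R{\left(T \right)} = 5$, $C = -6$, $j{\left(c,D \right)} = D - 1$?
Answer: $468$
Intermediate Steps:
$j{\left(c,D \right)} = -1 + D$ ($j{\left(c,D \right)} = D - 1 = -1 + D$)
$b = -4$ ($b = 1 - 5 = -4$)
$A{\left(g,K \right)} = -36$ ($A{\left(g,K \right)} = \left(-6\right) 6 = -36$)
$M = -13$ ($M = -9 + \left(0 - 4\right) = -9 - 4 = -13$)
$M A{\left(-134,f{\left(-8 \right)} \right)} = \left(-13\right) \left(-36\right) = 468$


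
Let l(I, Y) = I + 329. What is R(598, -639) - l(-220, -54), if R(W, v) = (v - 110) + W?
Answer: -260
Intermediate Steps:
l(I, Y) = 329 + I
R(W, v) = -110 + W + v (R(W, v) = (-110 + v) + W = -110 + W + v)
R(598, -639) - l(-220, -54) = (-110 + 598 - 639) - (329 - 220) = -151 - 1*109 = -151 - 109 = -260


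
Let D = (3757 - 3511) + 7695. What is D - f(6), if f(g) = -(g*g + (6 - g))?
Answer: 7977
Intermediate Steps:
D = 7941 (D = 246 + 7695 = 7941)
f(g) = -6 + g - g**2 (f(g) = -(g**2 + (6 - g)) = -(6 + g**2 - g) = -6 + g - g**2)
D - f(6) = 7941 - (-6 + 6 - 1*6**2) = 7941 - (-6 + 6 - 1*36) = 7941 - (-6 + 6 - 36) = 7941 - 1*(-36) = 7941 + 36 = 7977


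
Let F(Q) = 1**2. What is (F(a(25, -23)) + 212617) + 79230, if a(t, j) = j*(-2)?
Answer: 291848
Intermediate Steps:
a(t, j) = -2*j
F(Q) = 1
(F(a(25, -23)) + 212617) + 79230 = (1 + 212617) + 79230 = 212618 + 79230 = 291848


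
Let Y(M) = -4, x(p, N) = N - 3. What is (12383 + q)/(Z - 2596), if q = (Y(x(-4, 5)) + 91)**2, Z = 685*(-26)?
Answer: -9976/10203 ≈ -0.97775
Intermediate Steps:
Z = -17810
x(p, N) = -3 + N
q = 7569 (q = (-4 + 91)**2 = 87**2 = 7569)
(12383 + q)/(Z - 2596) = (12383 + 7569)/(-17810 - 2596) = 19952/(-20406) = 19952*(-1/20406) = -9976/10203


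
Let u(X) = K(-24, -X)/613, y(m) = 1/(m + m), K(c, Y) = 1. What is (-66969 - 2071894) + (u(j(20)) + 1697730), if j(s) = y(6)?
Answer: -270414528/613 ≈ -4.4113e+5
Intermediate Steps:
y(m) = 1/(2*m)
j(s) = 1/12 (j(s) = (1/2)/6 = (1/2)*(1/6) = 1/12)
u(X) = 1/613
(-66969 - 2071894) + (u(j(20)) + 1697730) = (-66969 - 2071894) + (1/613 + 1697730) = -2138863 + 1040708491/613 = -270414528/613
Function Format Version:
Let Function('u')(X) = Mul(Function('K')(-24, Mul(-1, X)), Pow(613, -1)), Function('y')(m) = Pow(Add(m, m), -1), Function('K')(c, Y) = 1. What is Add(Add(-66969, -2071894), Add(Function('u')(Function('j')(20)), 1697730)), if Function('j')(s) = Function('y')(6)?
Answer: Rational(-270414528, 613) ≈ -4.4113e+5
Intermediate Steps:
Function('y')(m) = Mul(Rational(1, 2), Pow(m, -1)) (Function('y')(m) = Pow(Mul(2, m), -1) = Mul(Rational(1, 2), Pow(m, -1)))
Function('j')(s) = Rational(1, 12) (Function('j')(s) = Mul(Rational(1, 2), Pow(6, -1)) = Mul(Rational(1, 2), Rational(1, 6)) = Rational(1, 12))
Function('u')(X) = Rational(1, 613) (Function('u')(X) = Mul(1, Pow(613, -1)) = Mul(1, Rational(1, 613)) = Rational(1, 613))
Add(Add(-66969, -2071894), Add(Function('u')(Function('j')(20)), 1697730)) = Add(Add(-66969, -2071894), Add(Rational(1, 613), 1697730)) = Add(-2138863, Rational(1040708491, 613)) = Rational(-270414528, 613)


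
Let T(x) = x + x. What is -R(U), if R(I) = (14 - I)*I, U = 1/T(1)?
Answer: -27/4 ≈ -6.7500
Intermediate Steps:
T(x) = 2*x
U = ½ (U = 1/(2*1) = 1/2 = ½ ≈ 0.50000)
R(I) = I*(14 - I)
-R(U) = -(14 - 1*½)/2 = -(14 - ½)/2 = -27/(2*2) = -1*27/4 = -27/4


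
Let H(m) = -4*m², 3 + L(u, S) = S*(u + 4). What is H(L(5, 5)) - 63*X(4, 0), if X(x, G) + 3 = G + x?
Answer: -7119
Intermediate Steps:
X(x, G) = -3 + G + x (X(x, G) = -3 + (G + x) = -3 + G + x)
L(u, S) = -3 + S*(4 + u) (L(u, S) = -3 + S*(u + 4) = -3 + S*(4 + u))
H(L(5, 5)) - 63*X(4, 0) = -4*(-3 + 4*5 + 5*5)² - 63*(-3 + 0 + 4) = -4*(-3 + 20 + 25)² - 63*1 = -4*42² - 63 = -4*1764 - 63 = -7056 - 63 = -7119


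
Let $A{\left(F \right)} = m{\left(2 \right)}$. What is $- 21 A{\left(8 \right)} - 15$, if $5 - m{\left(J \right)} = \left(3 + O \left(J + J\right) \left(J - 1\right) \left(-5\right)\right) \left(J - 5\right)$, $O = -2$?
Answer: $-2829$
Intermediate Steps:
$m{\left(J \right)} = 5 - \left(-5 + J\right) \left(3 + 20 J \left(-1 + J\right)\right)$ ($m{\left(J \right)} = 5 - \left(3 + - 2 \left(J + J\right) \left(J - 1\right) \left(-5\right)\right) \left(J - 5\right) = 5 - \left(3 + - 2 \cdot 2 J \left(-1 + J\right) \left(-5\right)\right) \left(-5 + J\right) = 5 - \left(3 + - 4 J \left(-1 + J\right) \left(-5\right)\right) \left(-5 + J\right) = 5 - \left(3 + 20 J \left(-1 + J\right)\right) \left(-5 + J\right) = 5 - \left(-5 + J\right) \left(3 + 20 J \left(-1 + J\right)\right)$)
$A{\left(F \right)} = 134$ ($A{\left(F \right)} = 20 - 206 - 20 \cdot 2^{3} + 120 \cdot 2^{2} = 20 - 206 - 160 + 120 \cdot 4 = 20 - 206 - 160 + 480 = 134$)
$- 21 A{\left(8 \right)} - 15 = \left(-21\right) 134 - 15 = -2814 - 15 = -2829$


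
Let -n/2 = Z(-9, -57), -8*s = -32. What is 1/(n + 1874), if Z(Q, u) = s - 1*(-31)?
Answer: 1/1804 ≈ 0.00055432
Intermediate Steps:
s = 4 (s = -⅛*(-32) = 4)
Z(Q, u) = 35 (Z(Q, u) = 4 - 1*(-31) = 4 + 31 = 35)
n = -70 (n = -2*35 = -70)
1/(n + 1874) = 1/(-70 + 1874) = 1/1804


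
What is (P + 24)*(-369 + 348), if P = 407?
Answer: -9051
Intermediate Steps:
(P + 24)*(-369 + 348) = (407 + 24)*(-369 + 348) = 431*(-21) = -9051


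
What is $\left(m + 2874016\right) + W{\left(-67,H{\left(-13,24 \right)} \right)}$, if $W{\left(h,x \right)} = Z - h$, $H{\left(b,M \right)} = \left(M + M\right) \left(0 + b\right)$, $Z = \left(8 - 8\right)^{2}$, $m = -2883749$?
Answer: $-9666$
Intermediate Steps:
$Z = 0$ ($Z = 0^{2} = 0$)
$H{\left(b,M \right)} = 2 M b$
$W{\left(h,x \right)} = - h$ ($W{\left(h,x \right)} = 0 - h = - h$)
$\left(m + 2874016\right) + W{\left(-67,H{\left(-13,24 \right)} \right)} = \left(-2883749 + 2874016\right) - -67 = -9733 + 67 = -9666$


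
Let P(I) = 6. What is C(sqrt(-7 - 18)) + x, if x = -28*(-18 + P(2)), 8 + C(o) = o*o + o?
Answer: 303 + 5*I ≈ 303.0 + 5.0*I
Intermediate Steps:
C(o) = -8 + o + o**2 (C(o) = -8 + (o*o + o) = -8 + (o**2 + o) = -8 + (o + o**2) = -8 + o + o**2)
x = 336 (x = -28*(-18 + 6) = -28*(-12) = 336)
C(sqrt(-7 - 18)) + x = (-8 + sqrt(-7 - 18) + (sqrt(-7 - 18))**2) + 336 = (-8 + sqrt(-25) + (sqrt(-25))**2) + 336 = (-8 + 5*I + (5*I)**2) + 336 = (-8 + 5*I - 25) + 336 = (-33 + 5*I) + 336 = 303 + 5*I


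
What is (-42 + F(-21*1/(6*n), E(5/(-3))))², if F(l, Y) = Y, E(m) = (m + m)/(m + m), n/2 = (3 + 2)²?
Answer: 1681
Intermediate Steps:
n = 50 (n = 2*(3 + 2)² = 2*5² = 2*25 = 50)
E(m) = 1 (E(m) = (2*m)/((2*m)) = (2*m)*(1/(2*m)) = 1)
(-42 + F(-21*1/(6*n), E(5/(-3))))² = (-42 + 1)² = (-41)² = 1681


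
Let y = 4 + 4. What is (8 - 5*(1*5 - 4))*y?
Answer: 24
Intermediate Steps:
y = 8
(8 - 5*(1*5 - 4))*y = (8 - 5*(1*5 - 4))*8 = (8 - 5*(5 - 4))*8 = (8 - 5*1)*8 = (8 - 5)*8 = 3*8 = 24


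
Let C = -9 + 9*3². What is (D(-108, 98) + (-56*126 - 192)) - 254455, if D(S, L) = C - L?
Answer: -261729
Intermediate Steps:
C = 72 (C = -9 + 9*9 = -9 + 81 = 72)
D(S, L) = 72 - L
(D(-108, 98) + (-56*126 - 192)) - 254455 = ((72 - 1*98) + (-56*126 - 192)) - 254455 = ((72 - 98) + (-7056 - 192)) - 254455 = (-26 - 7248) - 254455 = -7274 - 254455 = -261729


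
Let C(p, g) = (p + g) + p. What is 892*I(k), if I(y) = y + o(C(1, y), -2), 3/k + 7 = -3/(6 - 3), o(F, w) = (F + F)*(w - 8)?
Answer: -58649/2 ≈ -29325.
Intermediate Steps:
C(p, g) = g + 2*p (C(p, g) = (g + p) + p = g + 2*p)
o(F, w) = 2*F*(-8 + w) (o(F, w) = (2*F)*(-8 + w) = 2*F*(-8 + w))
k = -3/8 (k = 3/(-7 - 3/(6 - 3)) = 3/(-7 - 3/3) = 3/(-7 - 3*⅓) = 3/(-7 - 1) = 3/(-8) = 3*(-⅛) = -3/8 ≈ -0.37500)
I(y) = -40 - 19*y (I(y) = y + 2*(y + 2*1)*(-8 - 2) = y + 2*(y + 2)*(-10) = y + 2*(2 + y)*(-10) = y + (-40 - 20*y) = -40 - 19*y)
892*I(k) = 892*(-40 - 19*(-3/8)) = 892*(-40 + 57/8) = 892*(-263/8) = -58649/2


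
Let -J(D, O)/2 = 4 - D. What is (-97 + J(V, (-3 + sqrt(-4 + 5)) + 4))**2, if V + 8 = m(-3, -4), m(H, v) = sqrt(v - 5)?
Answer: 14605 - 1452*I ≈ 14605.0 - 1452.0*I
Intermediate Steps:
m(H, v) = sqrt(-5 + v)
V = -8 + 3*I (V = -8 + sqrt(-5 - 4) = -8 + sqrt(-9) = -8 + 3*I ≈ -8.0 + 3.0*I)
J(D, O) = -8 + 2*D (J(D, O) = -2*(4 - D) = -8 + 2*D)
(-97 + J(V, (-3 + sqrt(-4 + 5)) + 4))**2 = (-97 + (-8 + 2*(-8 + 3*I)))**2 = (-97 + (-8 + (-16 + 6*I)))**2 = (-97 + (-24 + 6*I))**2 = (-121 + 6*I)**2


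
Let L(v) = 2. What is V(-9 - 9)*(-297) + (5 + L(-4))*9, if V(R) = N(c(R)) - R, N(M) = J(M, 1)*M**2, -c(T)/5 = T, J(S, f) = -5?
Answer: 12023217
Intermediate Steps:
c(T) = -5*T
N(M) = -5*M**2
V(R) = -R - 125*R**2 (V(R) = -5*25*R**2 - R = -125*R**2 - R = -R - 125*R**2)
V(-9 - 9)*(-297) + (5 + L(-4))*9 = ((-9 - 9)*(-1 - 125*(-9 - 9)))*(-297) + (5 + 2)*9 = -18*(-1 - 125*(-18))*(-297) + 7*9 = -18*(-1 + 2250)*(-297) + 63 = -18*2249*(-297) + 63 = -40482*(-297) + 63 = 12023154 + 63 = 12023217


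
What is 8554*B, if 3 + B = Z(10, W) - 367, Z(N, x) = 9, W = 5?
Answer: -3087994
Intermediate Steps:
B = -361 (B = -3 + (9 - 367) = -3 - 358 = -361)
8554*B = 8554*(-361) = -3087994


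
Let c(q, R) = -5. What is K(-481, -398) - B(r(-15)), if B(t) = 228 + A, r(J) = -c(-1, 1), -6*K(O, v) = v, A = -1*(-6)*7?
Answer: -611/3 ≈ -203.67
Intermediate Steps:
A = 42 (A = 6*7 = 42)
K(O, v) = -v/6
r(J) = 5 (r(J) = -1*(-5) = 5)
B(t) = 270 (B(t) = 228 + 42 = 270)
K(-481, -398) - B(r(-15)) = -1/6*(-398) - 1*270 = 199/3 - 270 = -611/3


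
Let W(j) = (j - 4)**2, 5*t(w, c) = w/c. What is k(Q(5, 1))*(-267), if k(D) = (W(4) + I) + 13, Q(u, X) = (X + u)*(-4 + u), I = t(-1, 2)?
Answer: -34443/10 ≈ -3444.3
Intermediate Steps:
t(w, c) = w/(5*c) (t(w, c) = (w/c)/5 = w/(5*c))
I = -1/10 (I = (1/5)*(-1)/2 = (1/5)*(-1)*(1/2) = -1/10 ≈ -0.10000)
Q(u, X) = (-4 + u)*(X + u)
W(j) = (-4 + j)**2
k(D) = 129/10 (k(D) = ((-4 + 4)**2 - 1/10) + 13 = (0**2 - 1/10) + 13 = (0 - 1/10) + 13 = -1/10 + 13 = 129/10)
k(Q(5, 1))*(-267) = (129/10)*(-267) = -34443/10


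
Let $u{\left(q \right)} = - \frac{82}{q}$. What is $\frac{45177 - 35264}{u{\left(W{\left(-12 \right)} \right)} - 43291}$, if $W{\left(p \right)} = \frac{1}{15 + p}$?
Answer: $- \frac{9913}{43537} \approx -0.22769$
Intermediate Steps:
$\frac{45177 - 35264}{u{\left(W{\left(-12 \right)} \right)} - 43291} = \frac{45177 - 35264}{- \frac{82}{\frac{1}{15 - 12}} - 43291} = \frac{9913}{- \frac{82}{\frac{1}{3}} - 43291} = \frac{9913}{- 82 \frac{1}{\frac{1}{3}} - 43291} = \frac{9913}{\left(-82\right) 3 - 43291} = \frac{9913}{-246 - 43291} = \frac{9913}{-43537} = 9913 \left(- \frac{1}{43537}\right) = - \frac{9913}{43537}$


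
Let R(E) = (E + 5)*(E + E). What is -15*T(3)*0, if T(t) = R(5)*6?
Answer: 0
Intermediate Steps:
R(E) = 2*E*(5 + E) (R(E) = (5 + E)*(2*E) = 2*E*(5 + E))
T(t) = 600 (T(t) = (2*5*(5 + 5))*6 = (2*5*10)*6 = 100*6 = 600)
-15*T(3)*0 = -15*600*0 = -9000*0 = 0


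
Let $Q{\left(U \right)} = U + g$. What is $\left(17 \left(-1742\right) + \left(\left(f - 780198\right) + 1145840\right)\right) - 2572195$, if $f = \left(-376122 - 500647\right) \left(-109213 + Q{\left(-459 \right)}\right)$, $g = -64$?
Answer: $96210886817$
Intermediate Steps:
$Q{\left(U \right)} = -64 + U$ ($Q{\left(U \right)} = U - 64 = -64 + U$)
$f = 96213122984$ ($f = \left(-376122 - 500647\right) \left(-109213 - 523\right) = - 876769 \left(-109213 - 523\right) = \left(-876769\right) \left(-109736\right) = 96213122984$)
$\left(17 \left(-1742\right) + \left(\left(f - 780198\right) + 1145840\right)\right) - 2572195 = \left(17 \left(-1742\right) + \left(\left(96213122984 - 780198\right) + 1145840\right)\right) - 2572195 = \left(-29614 + \left(96212342786 + 1145840\right)\right) - 2572195 = \left(-29614 + 96213488626\right) - 2572195 = 96213459012 - 2572195 = 96210886817$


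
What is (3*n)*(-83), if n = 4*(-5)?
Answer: 4980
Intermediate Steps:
n = -20
(3*n)*(-83) = (3*(-20))*(-83) = -60*(-83) = 4980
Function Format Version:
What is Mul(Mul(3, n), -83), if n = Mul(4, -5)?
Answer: 4980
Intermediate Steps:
n = -20
Mul(Mul(3, n), -83) = Mul(Mul(3, -20), -83) = Mul(-60, -83) = 4980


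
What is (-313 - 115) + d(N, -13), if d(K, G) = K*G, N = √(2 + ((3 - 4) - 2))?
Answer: -428 - 13*I ≈ -428.0 - 13.0*I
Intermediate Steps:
N = I (N = √(2 + (-1 - 2)) = √(2 - 3) = √(-1) = I ≈ 1.0*I)
d(K, G) = G*K
(-313 - 115) + d(N, -13) = (-313 - 115) - 13*I = -428 - 13*I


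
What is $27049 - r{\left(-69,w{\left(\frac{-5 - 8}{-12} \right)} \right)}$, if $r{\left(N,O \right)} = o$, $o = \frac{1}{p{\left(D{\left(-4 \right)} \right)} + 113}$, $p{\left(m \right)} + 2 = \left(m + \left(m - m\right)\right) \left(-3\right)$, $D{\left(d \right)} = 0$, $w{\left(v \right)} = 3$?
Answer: $\frac{3002438}{111} \approx 27049.0$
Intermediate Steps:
$p{\left(m \right)} = -2 - 3 m$ ($p{\left(m \right)} = -2 + \left(m + \left(m - m\right)\right) \left(-3\right) = -2 + \left(m + 0\right) \left(-3\right) = -2 + m \left(-3\right) = -2 - 3 m$)
$o = \frac{1}{111}$ ($o = \frac{1}{\left(-2 - 0\right) + 113} = \frac{1}{\left(-2 + 0\right) + 113} = \frac{1}{-2 + 113} = \frac{1}{111} \approx 0.009009$)
$r{\left(N,O \right)} = \frac{1}{111}$
$27049 - r{\left(-69,w{\left(\frac{-5 - 8}{-12} \right)} \right)} = 27049 - \frac{1}{111} = \frac{3002438}{111}$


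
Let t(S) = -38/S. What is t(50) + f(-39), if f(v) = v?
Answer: -994/25 ≈ -39.760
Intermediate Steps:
t(50) + f(-39) = -38/50 - 39 = -38*1/50 - 39 = -19/25 - 39 = -994/25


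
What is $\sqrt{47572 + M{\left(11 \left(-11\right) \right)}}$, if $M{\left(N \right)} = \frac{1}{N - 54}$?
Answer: $\frac{9 \sqrt{719453}}{35} \approx 218.11$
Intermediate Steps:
$M{\left(N \right)} = \frac{1}{-54 + N}$
$\sqrt{47572 + M{\left(11 \left(-11\right) \right)}} = \sqrt{47572 + \frac{1}{-54 + 11 \left(-11\right)}} = \sqrt{47572 + \frac{1}{-54 - 121}} = \sqrt{47572 + \frac{1}{-175}} = \sqrt{47572 - \frac{1}{175}} = \sqrt{\frac{8325099}{175}} = \frac{9 \sqrt{719453}}{35}$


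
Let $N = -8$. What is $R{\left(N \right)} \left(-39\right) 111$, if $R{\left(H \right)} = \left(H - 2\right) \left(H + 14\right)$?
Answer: $259740$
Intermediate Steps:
$R{\left(H \right)} = \left(-2 + H\right) \left(14 + H\right)$
$R{\left(N \right)} \left(-39\right) 111 = \left(-28 + \left(-8\right)^{2} + 12 \left(-8\right)\right) \left(-39\right) 111 = \left(-28 + 64 - 96\right) \left(-39\right) 111 = \left(-60\right) \left(-39\right) 111 = 2340 \cdot 111 = 259740$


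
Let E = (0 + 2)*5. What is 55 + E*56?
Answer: 615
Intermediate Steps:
E = 10 (E = 2*5 = 10)
55 + E*56 = 55 + 10*56 = 55 + 560 = 615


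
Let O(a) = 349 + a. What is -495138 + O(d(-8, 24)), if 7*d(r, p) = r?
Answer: -3463531/7 ≈ -4.9479e+5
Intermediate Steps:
d(r, p) = r/7
-495138 + O(d(-8, 24)) = -495138 + (349 + (⅐)*(-8)) = -495138 + (349 - 8/7) = -495138 + 2435/7 = -3463531/7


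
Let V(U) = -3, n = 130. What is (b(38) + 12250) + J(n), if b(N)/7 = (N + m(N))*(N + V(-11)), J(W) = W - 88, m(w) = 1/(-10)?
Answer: 43155/2 ≈ 21578.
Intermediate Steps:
m(w) = -⅒
J(W) = -88 + W
b(N) = 7*(-3 + N)*(-⅒ + N) (b(N) = 7*((N - ⅒)*(N - 3)) = 7*((-⅒ + N)*(-3 + N)) = 7*((-3 + N)*(-⅒ + N)) = 7*(-3 + N)*(-⅒ + N))
(b(38) + 12250) + J(n) = ((21/10 + 7*38² - 217/10*38) + 12250) + (-88 + 130) = ((21/10 + 7*1444 - 4123/5) + 12250) + 42 = ((21/10 + 10108 - 4123/5) + 12250) + 42 = (18571/2 + 12250) + 42 = 43071/2 + 42 = 43155/2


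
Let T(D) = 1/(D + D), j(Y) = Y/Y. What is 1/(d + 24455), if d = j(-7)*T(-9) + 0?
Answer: 18/440189 ≈ 4.0892e-5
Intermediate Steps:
j(Y) = 1
T(D) = 1/(2*D)
d = -1/18 (d = 1*((½)/(-9)) + 0 = 1*((½)*(-⅑)) + 0 = 1*(-1/18) + 0 = -1/18 + 0 = -1/18 ≈ -0.055556)
1/(d + 24455) = 1/(-1/18 + 24455) = 1/(440189/18) = 18/440189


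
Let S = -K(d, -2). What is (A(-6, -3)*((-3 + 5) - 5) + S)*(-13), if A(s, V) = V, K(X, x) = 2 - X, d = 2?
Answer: -117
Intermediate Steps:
S = 0 (S = -(2 - 1*2) = -(2 - 2) = -1*0 = 0)
(A(-6, -3)*((-3 + 5) - 5) + S)*(-13) = (-3*((-3 + 5) - 5) + 0)*(-13) = (-3*(2 - 5) + 0)*(-13) = (-3*(-3) + 0)*(-13) = (9 + 0)*(-13) = 9*(-13) = -117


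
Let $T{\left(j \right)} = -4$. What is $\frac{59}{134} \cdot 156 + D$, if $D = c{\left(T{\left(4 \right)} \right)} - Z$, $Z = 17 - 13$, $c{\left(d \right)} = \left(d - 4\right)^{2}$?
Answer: $\frac{8622}{67} \approx 128.69$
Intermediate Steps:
$c{\left(d \right)} = \left(-4 + d\right)^{2}$
$Z = 4$
$D = 60$ ($D = \left(-4 - 4\right)^{2} - 4 = \left(-8\right)^{2} - 4 = 64 - 4 = 60$)
$\frac{59}{134} \cdot 156 + D = \frac{59}{134} \cdot 156 + 60 = \frac{4602}{67} + 60 = \frac{8622}{67}$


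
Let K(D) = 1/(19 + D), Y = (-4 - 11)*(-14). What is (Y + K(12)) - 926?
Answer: -22195/31 ≈ -715.97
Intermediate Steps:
Y = 210 (Y = -15*(-14) = 210)
(Y + K(12)) - 926 = (210 + 1/(19 + 12)) - 926 = (210 + 1/31) - 926 = 6511/31 - 926 = -22195/31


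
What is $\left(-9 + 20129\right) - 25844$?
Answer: $-5724$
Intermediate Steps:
$\left(-9 + 20129\right) - 25844 = 20120 - 25844 = -5724$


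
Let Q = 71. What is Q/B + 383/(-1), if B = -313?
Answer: -119950/313 ≈ -383.23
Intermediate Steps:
Q/B + 383/(-1) = 71/(-313) + 383/(-1) = 71*(-1/313) + 383*(-1) = -71/313 - 383 = -119950/313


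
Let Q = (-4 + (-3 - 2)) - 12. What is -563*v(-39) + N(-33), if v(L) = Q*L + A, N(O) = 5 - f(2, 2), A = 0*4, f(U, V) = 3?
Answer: -461095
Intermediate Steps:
A = 0
Q = -21 (Q = (-4 - 5) - 12 = -9 - 12 = -21)
N(O) = 2 (N(O) = 5 - 1*3 = 5 - 3 = 2)
v(L) = -21*L (v(L) = -21*L + 0 = -21*L)
-563*v(-39) + N(-33) = -(-11823)*(-39) + 2 = -563*819 + 2 = -461097 + 2 = -461095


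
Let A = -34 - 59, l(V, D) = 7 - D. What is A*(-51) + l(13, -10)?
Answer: 4760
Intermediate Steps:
A = -93
A*(-51) + l(13, -10) = -93*(-51) + (7 - 1*(-10)) = 4743 + (7 + 10) = 4743 + 17 = 4760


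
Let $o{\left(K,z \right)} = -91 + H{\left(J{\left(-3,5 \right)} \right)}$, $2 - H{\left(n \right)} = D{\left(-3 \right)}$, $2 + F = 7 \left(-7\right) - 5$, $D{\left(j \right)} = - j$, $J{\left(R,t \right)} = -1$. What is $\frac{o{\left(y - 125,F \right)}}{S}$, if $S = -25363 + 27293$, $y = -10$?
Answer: $- \frac{46}{965} \approx -0.047668$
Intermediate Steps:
$F = -56$ ($F = -2 + \left(7 \left(-7\right) - 5\right) = -2 - 54 = -56$)
$S = 1930$
$H{\left(n \right)} = -1$ ($H{\left(n \right)} = 2 - \left(-1\right) \left(-3\right) = 2 - 3 = -1$)
$o{\left(K,z \right)} = -92$ ($o{\left(K,z \right)} = -91 - 1 = -92$)
$\frac{o{\left(y - 125,F \right)}}{S} = - \frac{92}{1930} = \left(-92\right) \frac{1}{1930} = - \frac{46}{965}$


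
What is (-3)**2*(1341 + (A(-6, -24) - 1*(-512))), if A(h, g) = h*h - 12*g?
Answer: 19593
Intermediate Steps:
A(h, g) = h**2 - 12*g
(-3)**2*(1341 + (A(-6, -24) - 1*(-512))) = (-3)**2*(1341 + (((-6)**2 - 12*(-24)) - 1*(-512))) = 9*(1341 + ((36 + 288) + 512)) = 9*(1341 + (324 + 512)) = 9*(1341 + 836) = 9*2177 = 19593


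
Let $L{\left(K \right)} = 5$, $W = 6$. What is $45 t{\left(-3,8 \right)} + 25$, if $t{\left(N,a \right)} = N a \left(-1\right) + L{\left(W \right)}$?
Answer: $1330$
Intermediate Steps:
$t{\left(N,a \right)} = 5 - N a$ ($t{\left(N,a \right)} = N a \left(-1\right) + 5 = - N a + 5 = 5 - N a$)
$45 t{\left(-3,8 \right)} + 25 = 45 \left(5 - \left(-3\right) 8\right) + 25 = 45 \left(5 + 24\right) + 25 = 45 \cdot 29 + 25 = 1305 + 25 = 1330$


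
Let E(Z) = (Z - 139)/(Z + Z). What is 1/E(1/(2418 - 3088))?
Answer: 2/93131 ≈ 2.1475e-5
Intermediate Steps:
E(Z) = (-139 + Z)/(2*Z) (E(Z) = (-139 + Z)/((2*Z)) = (-139 + Z)*(1/(2*Z)) = (-139 + Z)/(2*Z))
1/E(1/(2418 - 3088)) = 1/((-139 + 1/(2418 - 3088))/(2*(1/(2418 - 3088)))) = 1/((-139 + 1/(-670))/(2*(1/(-670)))) = 1/((-139 - 1/670)/(2*(-1/670))) = 1/((½)*(-670)*(-93131/670)) = 1/(93131/2) = 2/93131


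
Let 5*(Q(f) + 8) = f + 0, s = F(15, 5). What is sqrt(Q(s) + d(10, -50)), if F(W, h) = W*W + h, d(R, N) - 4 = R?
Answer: 2*sqrt(13) ≈ 7.2111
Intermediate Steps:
d(R, N) = 4 + R
F(W, h) = h + W**2 (F(W, h) = W**2 + h = h + W**2)
s = 230 (s = 5 + 15**2 = 5 + 225 = 230)
Q(f) = -8 + f/5 (Q(f) = -8 + (f + 0)/5 = -8 + f/5)
sqrt(Q(s) + d(10, -50)) = sqrt((-8 + (1/5)*230) + (4 + 10)) = sqrt((-8 + 46) + 14) = sqrt(38 + 14) = sqrt(52) = 2*sqrt(13)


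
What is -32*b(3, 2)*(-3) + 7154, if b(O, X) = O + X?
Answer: 7634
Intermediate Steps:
-32*b(3, 2)*(-3) + 7154 = -32*(3 + 2)*(-3) + 7154 = -32*5*(-3) + 7154 = -160*(-3) + 7154 = 480 + 7154 = 7634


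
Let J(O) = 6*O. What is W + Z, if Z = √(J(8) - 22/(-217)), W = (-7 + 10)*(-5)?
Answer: -15 + √2265046/217 ≈ -8.0645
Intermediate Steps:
W = -15 (W = 3*(-5) = -15)
Z = √2265046/217 (Z = √(6*8 - 22/(-217)) = √(48 - 22*(-1/217)) = √(48 + 22/217) = √(10438/217) = √2265046/217 ≈ 6.9355)
W + Z = -15 + √2265046/217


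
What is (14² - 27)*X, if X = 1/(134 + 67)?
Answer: 169/201 ≈ 0.84080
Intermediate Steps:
X = 1/201 ≈ 0.0049751
(14² - 27)*X = (14² - 27)*(1/201) = (196 - 27)*(1/201) = 169*(1/201) = 169/201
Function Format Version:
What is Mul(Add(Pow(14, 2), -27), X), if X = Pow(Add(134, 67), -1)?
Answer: Rational(169, 201) ≈ 0.84080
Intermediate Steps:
X = Rational(1, 201) (X = Pow(201, -1) = Rational(1, 201) ≈ 0.0049751)
Mul(Add(Pow(14, 2), -27), X) = Mul(Add(Pow(14, 2), -27), Rational(1, 201)) = Mul(Add(196, -27), Rational(1, 201)) = Mul(169, Rational(1, 201)) = Rational(169, 201)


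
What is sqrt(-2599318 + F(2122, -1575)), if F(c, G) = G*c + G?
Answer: I*sqrt(5943043) ≈ 2437.8*I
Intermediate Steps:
F(c, G) = G + G*c
sqrt(-2599318 + F(2122, -1575)) = sqrt(-2599318 - 1575*(1 + 2122)) = sqrt(-2599318 - 1575*2123) = sqrt(-2599318 - 3343725) = sqrt(-5943043) = I*sqrt(5943043)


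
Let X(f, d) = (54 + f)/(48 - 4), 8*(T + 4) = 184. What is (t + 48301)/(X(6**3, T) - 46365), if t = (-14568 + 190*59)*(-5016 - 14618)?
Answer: -483848002/339965 ≈ -1423.2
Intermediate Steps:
T = 19 (T = -4 + (1/8)*184 = -4 + 23 = 19)
X(f, d) = 27/22 + f/44 (X(f, d) = (54 + f)/44 = (54 + f)*(1/44) = 27/22 + f/44)
t = 65930972 (t = (-14568 + 11210)*(-19634) = -3358*(-19634) = 65930972)
(t + 48301)/(X(6**3, T) - 46365) = (65930972 + 48301)/((27/22 + (1/44)*6**3) - 46365) = 65979273/((27/22 + (1/44)*216) - 46365) = 65979273/((27/22 + 54/11) - 46365) = 65979273/(135/22 - 46365) = 65979273/(-1019895/22) = 65979273*(-22/1019895) = -483848002/339965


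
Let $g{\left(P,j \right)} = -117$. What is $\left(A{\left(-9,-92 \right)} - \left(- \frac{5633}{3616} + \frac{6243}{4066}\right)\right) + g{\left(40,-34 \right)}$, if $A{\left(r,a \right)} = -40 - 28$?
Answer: $- \frac{1359831135}{7351328} \approx -184.98$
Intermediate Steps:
$A{\left(r,a \right)} = -68$
$\left(A{\left(-9,-92 \right)} - \left(- \frac{5633}{3616} + \frac{6243}{4066}\right)\right) + g{\left(40,-34 \right)} = \left(-68 - \left(- \frac{5633}{3616} + \frac{6243}{4066}\right)\right) - 117 = \left(-68 - - \frac{164545}{7351328}\right) - 117 = \left(-68 + \left(- \frac{6243}{4066} + \frac{5633}{3616}\right)\right) - 117 = \left(-68 + \frac{164545}{7351328}\right) - 117 = - \frac{499725759}{7351328} - 117 = - \frac{1359831135}{7351328}$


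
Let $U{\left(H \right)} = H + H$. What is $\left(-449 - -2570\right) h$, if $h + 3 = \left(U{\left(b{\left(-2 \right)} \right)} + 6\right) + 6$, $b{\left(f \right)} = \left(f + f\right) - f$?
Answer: $10605$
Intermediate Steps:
$b{\left(f \right)} = f$ ($b{\left(f \right)} = 2 f - f = f$)
$U{\left(H \right)} = 2 H$
$h = 5$ ($h = -3 + \left(\left(2 \left(-2\right) + 6\right) + 6\right) = -3 + \left(\left(-4 + 6\right) + 6\right) = -3 + \left(2 + 6\right) = -3 + 8 = 5$)
$\left(-449 - -2570\right) h = \left(-449 - -2570\right) 5 = \left(-449 + 2570\right) 5 = 2121 \cdot 5 = 10605$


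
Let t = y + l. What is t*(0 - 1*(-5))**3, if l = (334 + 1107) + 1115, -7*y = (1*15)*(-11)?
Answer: 2257125/7 ≈ 3.2245e+5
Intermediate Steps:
y = 165/7 (y = -1*15*(-11)/7 = -15*(-11)/7 = -1/7*(-165) = 165/7 ≈ 23.571)
l = 2556 (l = 1441 + 1115 = 2556)
t = 18057/7 (t = 165/7 + 2556 = 18057/7 ≈ 2579.6)
t*(0 - 1*(-5))**3 = 18057*(0 - 1*(-5))**3/7 = 18057*(0 + 5)**3/7 = (18057/7)*5**3 = (18057/7)*125 = 2257125/7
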